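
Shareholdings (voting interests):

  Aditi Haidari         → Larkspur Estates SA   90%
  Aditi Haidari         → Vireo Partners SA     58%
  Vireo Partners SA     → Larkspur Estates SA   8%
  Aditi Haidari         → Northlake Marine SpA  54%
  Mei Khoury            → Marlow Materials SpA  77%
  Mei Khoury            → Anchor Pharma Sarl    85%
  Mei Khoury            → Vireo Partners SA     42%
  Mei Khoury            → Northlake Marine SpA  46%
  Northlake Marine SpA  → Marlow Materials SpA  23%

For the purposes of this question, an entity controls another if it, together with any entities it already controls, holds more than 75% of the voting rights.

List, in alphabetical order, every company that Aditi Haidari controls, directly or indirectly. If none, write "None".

Larkspur Estates SA

Aditi holds 90% of Larkspur, so Aditi controls Larkspur.
No other company's threshold is met.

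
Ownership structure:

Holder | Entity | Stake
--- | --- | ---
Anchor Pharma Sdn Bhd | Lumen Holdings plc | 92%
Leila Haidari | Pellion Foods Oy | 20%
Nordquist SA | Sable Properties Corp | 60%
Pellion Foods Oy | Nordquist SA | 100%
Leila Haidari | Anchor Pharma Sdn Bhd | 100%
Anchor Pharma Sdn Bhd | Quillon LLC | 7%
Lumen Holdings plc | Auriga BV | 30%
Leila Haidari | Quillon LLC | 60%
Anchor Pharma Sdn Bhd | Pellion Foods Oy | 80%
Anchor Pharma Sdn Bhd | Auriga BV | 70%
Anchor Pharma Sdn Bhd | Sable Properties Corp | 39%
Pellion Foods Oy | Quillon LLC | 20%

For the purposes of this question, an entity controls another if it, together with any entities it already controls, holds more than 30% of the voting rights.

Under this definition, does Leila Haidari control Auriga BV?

Leila holds 100% of Anchor, so Leila controls Anchor.
Anchor holds 92% of Lumen, so Leila controls Lumen.
Anchor and Lumen together hold 70% + 30% = 100% of Auriga, so Leila controls Auriga.

Yes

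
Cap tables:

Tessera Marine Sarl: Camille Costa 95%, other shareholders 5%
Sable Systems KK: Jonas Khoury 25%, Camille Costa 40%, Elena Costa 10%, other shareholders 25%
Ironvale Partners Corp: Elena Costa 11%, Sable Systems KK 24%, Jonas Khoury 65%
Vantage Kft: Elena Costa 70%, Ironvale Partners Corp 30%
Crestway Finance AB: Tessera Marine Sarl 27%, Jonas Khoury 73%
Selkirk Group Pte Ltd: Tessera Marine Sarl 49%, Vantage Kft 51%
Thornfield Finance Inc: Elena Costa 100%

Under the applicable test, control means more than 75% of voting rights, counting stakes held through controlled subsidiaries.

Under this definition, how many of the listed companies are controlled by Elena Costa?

Elena holds 100% of Thornfield, so Elena controls Thornfield.
No other company's threshold is met.
Elena controls 1 company.

1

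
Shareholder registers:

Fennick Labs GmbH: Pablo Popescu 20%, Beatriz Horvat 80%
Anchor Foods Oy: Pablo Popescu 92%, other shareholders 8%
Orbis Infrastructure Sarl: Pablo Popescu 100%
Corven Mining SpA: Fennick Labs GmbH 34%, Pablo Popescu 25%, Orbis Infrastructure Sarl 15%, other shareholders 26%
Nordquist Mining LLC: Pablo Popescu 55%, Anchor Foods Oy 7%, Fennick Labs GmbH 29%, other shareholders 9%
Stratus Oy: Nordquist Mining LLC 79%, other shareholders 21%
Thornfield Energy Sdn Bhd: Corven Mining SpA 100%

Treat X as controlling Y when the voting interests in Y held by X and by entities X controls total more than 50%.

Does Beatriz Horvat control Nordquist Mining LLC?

No

Beatriz holds 80% of Fennick, so Beatriz controls Fennick.
In Nordquist, Beatriz's side holds only 29%, not > 50%.
So Beatriz does not control Nordquist.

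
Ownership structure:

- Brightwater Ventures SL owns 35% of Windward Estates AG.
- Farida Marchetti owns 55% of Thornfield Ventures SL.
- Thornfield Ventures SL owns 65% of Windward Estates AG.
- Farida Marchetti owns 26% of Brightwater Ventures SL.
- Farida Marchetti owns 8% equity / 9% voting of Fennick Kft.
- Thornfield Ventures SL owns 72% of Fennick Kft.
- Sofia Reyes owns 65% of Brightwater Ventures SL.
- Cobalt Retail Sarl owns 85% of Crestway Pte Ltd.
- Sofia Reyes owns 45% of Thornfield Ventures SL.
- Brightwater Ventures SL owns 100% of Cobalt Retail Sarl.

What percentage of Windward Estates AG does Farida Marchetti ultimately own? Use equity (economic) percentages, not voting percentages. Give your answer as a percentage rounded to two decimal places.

Farida reaches Windward along 2 paths.
Via Brightwater: 26% × 35% = 9.1%.
Via Thornfield: 55% × 65% = 35.75%.
Total: 9.1% + 35.75% = 44.85%.

44.85%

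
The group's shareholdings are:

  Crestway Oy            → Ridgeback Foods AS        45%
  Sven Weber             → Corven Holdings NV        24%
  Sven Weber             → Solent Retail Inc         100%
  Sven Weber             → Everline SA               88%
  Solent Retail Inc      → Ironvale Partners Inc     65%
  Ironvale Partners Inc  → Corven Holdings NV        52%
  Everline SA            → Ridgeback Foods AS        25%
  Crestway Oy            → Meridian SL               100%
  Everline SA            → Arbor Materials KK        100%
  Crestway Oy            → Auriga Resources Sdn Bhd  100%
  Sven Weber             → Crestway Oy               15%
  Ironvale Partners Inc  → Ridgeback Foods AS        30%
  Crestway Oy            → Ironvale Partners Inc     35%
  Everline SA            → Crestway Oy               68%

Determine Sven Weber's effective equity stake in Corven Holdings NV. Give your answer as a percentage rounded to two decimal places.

Sven reaches Corven along 4 paths.
Direct stake: 24% = 24%.
Via Everline → Crestway → Ironvale: 88% × 68% × 35% × 52% = 10.89088%.
Via Crestway → Ironvale: 15% × 35% × 52% = 2.73%.
Via Solent → Ironvale: 100% × 65% × 52% = 33.8%.
Total: 24% + 10.89088% + 2.73% + 33.8% = 71.42088%.
Rounded: 71.42%.

71.42%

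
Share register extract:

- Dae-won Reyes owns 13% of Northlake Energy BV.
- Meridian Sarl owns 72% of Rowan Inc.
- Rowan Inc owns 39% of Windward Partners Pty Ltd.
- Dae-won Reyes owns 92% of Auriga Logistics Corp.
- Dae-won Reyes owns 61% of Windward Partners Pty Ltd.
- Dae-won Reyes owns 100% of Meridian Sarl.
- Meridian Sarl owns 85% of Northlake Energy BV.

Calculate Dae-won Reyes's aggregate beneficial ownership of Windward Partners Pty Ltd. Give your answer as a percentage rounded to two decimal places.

89.08%

Dae-won reaches Windward along 2 paths.
Via Meridian → Rowan: 100% × 72% × 39% = 28.08%.
Direct stake: 61% = 61%.
Total: 28.08% + 61% = 89.08%.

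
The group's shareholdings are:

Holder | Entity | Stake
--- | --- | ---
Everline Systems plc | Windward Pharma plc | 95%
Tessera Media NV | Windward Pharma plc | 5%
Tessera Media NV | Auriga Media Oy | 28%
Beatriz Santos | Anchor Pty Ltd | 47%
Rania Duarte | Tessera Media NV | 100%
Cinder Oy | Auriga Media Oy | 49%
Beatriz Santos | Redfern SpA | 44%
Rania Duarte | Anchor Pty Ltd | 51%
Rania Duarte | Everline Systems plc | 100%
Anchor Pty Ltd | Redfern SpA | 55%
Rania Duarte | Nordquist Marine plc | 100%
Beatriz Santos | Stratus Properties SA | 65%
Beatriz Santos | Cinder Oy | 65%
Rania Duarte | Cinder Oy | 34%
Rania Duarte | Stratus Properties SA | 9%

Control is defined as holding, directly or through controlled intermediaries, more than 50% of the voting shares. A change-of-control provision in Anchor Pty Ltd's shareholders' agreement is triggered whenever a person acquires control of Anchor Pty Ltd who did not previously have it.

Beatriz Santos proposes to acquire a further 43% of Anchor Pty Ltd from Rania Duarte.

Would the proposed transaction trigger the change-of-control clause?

Yes

The purchase adds only to Beatriz's holdings (Rania's stake shrinks), so Beatriz is the only person who could newly come to control Anchor.
Beatriz holds 65% of Stratus, so Beatriz controls Stratus.
Beatriz holds 65% of Cinder, so Beatriz controls Cinder.
In Anchor, Beatriz's side holds only 47%, not > 50%.
So before the transaction, Beatriz does not control Anchor.
After the purchase, Beatriz's direct stake in Anchor rises to 47% + 43% = 90%, and Rania's stake falls to 8%.
Beatriz holds 90% of Anchor, so Beatriz controls Anchor.
Beatriz did not control Anchor before and does after, so the clause is triggered.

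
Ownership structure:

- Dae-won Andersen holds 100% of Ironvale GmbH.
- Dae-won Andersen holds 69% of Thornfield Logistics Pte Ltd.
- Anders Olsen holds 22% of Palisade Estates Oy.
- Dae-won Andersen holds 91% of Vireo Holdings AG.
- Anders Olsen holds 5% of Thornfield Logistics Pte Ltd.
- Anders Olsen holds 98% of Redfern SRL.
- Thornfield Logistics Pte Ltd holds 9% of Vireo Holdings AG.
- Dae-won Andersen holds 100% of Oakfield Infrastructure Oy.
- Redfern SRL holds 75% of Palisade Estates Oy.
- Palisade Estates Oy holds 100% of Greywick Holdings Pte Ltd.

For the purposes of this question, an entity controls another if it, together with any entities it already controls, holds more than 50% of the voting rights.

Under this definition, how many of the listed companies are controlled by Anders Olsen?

3

Anders holds 98% of Redfern, so Anders controls Redfern.
Redfern and Anders together hold 75% + 22% = 97% of Palisade, so Anders controls Palisade.
Palisade holds 100% of Greywick, so Anders controls Greywick.
No other company's threshold is met.
Anders controls 3 companies.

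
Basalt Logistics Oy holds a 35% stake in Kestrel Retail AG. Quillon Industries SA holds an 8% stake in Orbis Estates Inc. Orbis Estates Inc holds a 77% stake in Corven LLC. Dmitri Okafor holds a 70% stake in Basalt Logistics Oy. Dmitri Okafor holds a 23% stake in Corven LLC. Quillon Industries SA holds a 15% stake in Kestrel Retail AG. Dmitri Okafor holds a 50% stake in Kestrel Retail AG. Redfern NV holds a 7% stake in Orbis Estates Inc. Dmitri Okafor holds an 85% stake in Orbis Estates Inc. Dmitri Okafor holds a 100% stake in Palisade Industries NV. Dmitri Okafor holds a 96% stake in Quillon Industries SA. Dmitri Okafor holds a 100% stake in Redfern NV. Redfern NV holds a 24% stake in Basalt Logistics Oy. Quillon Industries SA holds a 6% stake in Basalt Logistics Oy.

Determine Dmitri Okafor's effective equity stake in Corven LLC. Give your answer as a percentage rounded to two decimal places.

Dmitri reaches Corven along 4 paths.
Via Quillon → Orbis: 96% × 8% × 77% = 5.9136%.
Via Orbis: 85% × 77% = 65.45%.
Via Redfern → Orbis: 100% × 7% × 77% = 5.39%.
Direct stake: 23% = 23%.
Total: 5.9136% + 65.45% + 5.39% + 23% = 99.7536%.
Rounded: 99.75%.

99.75%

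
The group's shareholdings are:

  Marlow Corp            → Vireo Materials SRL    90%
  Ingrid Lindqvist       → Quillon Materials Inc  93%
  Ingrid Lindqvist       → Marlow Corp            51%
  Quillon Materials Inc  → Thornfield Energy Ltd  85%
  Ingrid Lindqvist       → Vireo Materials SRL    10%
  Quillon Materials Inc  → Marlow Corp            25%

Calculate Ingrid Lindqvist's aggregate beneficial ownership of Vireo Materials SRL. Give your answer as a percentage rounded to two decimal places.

Ingrid reaches Vireo along 3 paths.
Via Marlow: 51% × 90% = 45.9%.
Via Quillon → Marlow: 93% × 25% × 90% = 20.925%.
Direct stake: 10% = 10%.
Total: 45.9% + 20.925% + 10% = 76.825%.
Rounded: 76.83%.

76.83%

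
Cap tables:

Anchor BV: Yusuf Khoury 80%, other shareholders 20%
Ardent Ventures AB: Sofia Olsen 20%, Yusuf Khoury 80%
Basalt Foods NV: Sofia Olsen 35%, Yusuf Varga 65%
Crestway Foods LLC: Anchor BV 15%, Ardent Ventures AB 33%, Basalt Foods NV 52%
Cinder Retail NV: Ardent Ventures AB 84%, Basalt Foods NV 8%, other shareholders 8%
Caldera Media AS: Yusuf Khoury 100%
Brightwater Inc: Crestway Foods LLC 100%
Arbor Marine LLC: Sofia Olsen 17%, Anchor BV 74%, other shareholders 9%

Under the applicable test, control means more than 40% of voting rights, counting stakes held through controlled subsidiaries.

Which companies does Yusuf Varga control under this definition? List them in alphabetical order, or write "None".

Basalt Foods NV, Brightwater Inc, Crestway Foods LLC

Yusuf Varga holds 65% of Basalt, so Yusuf Varga controls Basalt.
Basalt holds 52% of Crestway, so Yusuf Varga controls Crestway.
Crestway holds 100% of Brightwater, so Yusuf Varga controls Brightwater.
No other company's threshold is met.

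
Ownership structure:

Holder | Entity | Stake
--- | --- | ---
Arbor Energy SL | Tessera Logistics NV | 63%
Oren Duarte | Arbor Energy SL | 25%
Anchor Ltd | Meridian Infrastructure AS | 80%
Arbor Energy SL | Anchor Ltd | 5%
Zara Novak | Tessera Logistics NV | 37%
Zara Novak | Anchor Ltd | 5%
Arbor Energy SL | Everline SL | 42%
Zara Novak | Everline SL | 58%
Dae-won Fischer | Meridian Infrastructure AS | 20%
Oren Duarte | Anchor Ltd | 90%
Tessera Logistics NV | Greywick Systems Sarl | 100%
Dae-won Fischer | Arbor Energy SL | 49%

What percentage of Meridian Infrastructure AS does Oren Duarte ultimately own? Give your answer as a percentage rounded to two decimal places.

73.00%

Oren reaches Meridian along 2 paths.
Via Anchor: 90% × 80% = 72%.
Via Arbor → Anchor: 25% × 5% × 80% = 1%.
Total: 72% + 1% = 73%.
Rounded: 73.00%.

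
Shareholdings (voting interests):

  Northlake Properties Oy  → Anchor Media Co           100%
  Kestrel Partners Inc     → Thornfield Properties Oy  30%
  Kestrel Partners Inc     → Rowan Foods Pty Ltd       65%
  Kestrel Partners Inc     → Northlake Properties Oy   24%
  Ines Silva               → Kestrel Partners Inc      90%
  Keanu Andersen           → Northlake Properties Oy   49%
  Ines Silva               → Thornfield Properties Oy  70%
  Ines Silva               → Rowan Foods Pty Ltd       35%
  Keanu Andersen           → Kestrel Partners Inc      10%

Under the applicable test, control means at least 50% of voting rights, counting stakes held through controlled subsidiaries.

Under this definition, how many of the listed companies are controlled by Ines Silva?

Ines holds 90% of Kestrel, so Ines controls Kestrel.
Kestrel and Ines together hold 30% + 70% = 100% of Thornfield, so Ines controls Thornfield.
Kestrel and Ines together hold 65% + 35% = 100% of Rowan, so Ines controls Rowan.
No other company's threshold is met.
Ines controls 3 companies.

3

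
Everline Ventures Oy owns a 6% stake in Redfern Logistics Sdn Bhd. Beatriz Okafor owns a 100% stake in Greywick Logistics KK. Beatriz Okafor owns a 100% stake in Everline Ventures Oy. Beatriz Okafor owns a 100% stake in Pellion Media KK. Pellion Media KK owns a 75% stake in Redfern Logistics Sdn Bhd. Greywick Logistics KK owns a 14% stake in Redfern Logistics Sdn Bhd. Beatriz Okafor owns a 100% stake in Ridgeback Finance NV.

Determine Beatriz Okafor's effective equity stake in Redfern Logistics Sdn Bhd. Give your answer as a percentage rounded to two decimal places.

Beatriz reaches Redfern along 3 paths.
Via Everline: 100% × 6% = 6%.
Via Pellion: 100% × 75% = 75%.
Via Greywick: 100% × 14% = 14%.
Total: 6% + 75% + 14% = 95%.
Rounded: 95.00%.

95.00%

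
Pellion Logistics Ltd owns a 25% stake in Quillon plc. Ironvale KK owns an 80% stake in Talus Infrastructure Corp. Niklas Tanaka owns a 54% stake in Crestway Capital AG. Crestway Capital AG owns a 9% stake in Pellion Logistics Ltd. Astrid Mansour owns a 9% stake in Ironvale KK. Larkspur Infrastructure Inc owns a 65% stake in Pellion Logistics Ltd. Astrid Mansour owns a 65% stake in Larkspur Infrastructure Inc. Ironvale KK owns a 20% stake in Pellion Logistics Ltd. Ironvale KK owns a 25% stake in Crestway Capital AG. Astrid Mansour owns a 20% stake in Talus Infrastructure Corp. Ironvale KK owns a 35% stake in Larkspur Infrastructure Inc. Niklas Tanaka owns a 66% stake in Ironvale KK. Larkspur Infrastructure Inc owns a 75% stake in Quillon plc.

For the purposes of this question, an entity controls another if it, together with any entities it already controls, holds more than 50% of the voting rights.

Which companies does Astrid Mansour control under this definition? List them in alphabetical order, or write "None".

Larkspur Infrastructure Inc, Pellion Logistics Ltd, Quillon plc

Astrid holds 65% of Larkspur, so Astrid controls Larkspur.
Larkspur holds 65% of Pellion, so Astrid controls Pellion.
Pellion and Larkspur together hold 25% + 75% = 100% of Quillon, so Astrid controls Quillon.
No other company's threshold is met.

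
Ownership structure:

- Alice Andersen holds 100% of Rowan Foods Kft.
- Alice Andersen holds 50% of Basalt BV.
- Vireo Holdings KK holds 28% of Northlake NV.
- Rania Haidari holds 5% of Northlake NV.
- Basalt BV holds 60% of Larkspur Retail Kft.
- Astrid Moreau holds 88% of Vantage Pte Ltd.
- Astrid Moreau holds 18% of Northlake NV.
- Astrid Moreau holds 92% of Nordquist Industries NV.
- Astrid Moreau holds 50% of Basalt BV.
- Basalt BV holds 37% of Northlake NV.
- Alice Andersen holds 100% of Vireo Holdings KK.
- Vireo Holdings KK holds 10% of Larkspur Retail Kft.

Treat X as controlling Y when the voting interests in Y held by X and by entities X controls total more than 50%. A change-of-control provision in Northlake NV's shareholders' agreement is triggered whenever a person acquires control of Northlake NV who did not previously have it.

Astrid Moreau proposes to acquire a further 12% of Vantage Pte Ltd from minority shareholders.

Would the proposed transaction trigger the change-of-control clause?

No

The purchase changes only Astrid's holdings, so Astrid is the only person who could newly come to control Northlake.
Astrid holds 88% of Vantage, so Astrid controls Vantage.
Astrid holds 92% of Nordquist, so Astrid controls Nordquist.
In Northlake, Astrid's side holds only 18%, not > 50%.
So before the transaction, Astrid does not control Northlake.
After the purchase, Astrid's direct stake in Vantage rises to 88% + 12% = 100%.
Astrid holds 100% of Vantage, so Astrid controls Vantage.
After the transaction, Astrid's side holds 18% of Northlake, not > 50%, so Astrid still does not control Northlake.
No new person acquires control, so the clause is not triggered.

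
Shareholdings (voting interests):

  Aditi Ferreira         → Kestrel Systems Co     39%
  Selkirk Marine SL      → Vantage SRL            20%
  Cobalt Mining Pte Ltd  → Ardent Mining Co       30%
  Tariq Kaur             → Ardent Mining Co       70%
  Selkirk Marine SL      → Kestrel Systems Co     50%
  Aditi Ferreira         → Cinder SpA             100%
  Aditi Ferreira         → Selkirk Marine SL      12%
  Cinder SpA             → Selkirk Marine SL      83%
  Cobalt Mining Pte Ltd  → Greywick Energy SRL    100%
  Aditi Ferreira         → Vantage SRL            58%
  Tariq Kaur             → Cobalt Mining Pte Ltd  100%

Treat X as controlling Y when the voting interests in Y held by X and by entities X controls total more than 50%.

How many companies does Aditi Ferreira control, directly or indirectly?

Aditi holds 100% of Cinder, so Aditi controls Cinder.
Cinder and Aditi together hold 83% + 12% = 95% of Selkirk, so Aditi controls Selkirk.
Aditi and Selkirk together hold 58% + 20% = 78% of Vantage, so Aditi controls Vantage.
Aditi and Selkirk together hold 39% + 50% = 89% of Kestrel, so Aditi controls Kestrel.
No other company's threshold is met.
Aditi controls 4 companies.

4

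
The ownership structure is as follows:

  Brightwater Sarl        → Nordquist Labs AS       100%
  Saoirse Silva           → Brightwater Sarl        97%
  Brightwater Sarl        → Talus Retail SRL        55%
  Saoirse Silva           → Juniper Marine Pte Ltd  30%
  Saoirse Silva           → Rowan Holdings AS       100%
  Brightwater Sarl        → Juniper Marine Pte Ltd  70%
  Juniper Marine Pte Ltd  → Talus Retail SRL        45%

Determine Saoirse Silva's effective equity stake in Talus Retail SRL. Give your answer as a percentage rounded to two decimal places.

Saoirse reaches Talus along 3 paths.
Via Juniper: 30% × 45% = 13.5%.
Via Brightwater → Juniper: 97% × 70% × 45% = 30.555%.
Via Brightwater: 97% × 55% = 53.35%.
Total: 13.5% + 30.555% + 53.35% = 97.405%.
Rounded: 97.41%.

97.41%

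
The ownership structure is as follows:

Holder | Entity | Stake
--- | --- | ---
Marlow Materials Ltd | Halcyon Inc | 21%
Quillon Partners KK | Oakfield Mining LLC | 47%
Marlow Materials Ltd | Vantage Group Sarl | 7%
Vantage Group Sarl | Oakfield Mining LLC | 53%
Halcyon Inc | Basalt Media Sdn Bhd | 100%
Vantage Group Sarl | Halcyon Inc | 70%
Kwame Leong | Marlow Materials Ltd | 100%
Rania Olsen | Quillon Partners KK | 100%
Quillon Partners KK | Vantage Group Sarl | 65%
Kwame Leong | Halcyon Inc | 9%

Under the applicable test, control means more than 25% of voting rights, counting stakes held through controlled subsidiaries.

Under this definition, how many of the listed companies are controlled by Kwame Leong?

3

Kwame holds 100% of Marlow, so Kwame controls Marlow.
Marlow and Kwame together hold 21% + 9% = 30% of Halcyon, so Kwame controls Halcyon.
Halcyon holds 100% of Basalt, so Kwame controls Basalt.
No other company's threshold is met.
Kwame controls 3 companies.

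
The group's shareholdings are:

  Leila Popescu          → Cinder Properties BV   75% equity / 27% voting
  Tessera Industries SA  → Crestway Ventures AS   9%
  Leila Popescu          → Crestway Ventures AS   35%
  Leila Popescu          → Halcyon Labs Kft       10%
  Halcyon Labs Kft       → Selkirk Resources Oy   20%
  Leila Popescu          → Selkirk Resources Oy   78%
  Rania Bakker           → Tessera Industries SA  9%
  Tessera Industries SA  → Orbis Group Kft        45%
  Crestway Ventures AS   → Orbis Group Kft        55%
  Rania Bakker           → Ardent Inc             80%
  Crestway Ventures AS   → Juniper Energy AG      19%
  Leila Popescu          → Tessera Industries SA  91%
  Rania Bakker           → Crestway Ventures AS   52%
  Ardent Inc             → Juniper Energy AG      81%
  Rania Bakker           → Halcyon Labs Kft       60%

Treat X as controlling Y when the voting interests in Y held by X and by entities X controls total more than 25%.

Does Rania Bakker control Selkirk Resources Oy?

Rania holds 80% of Ardent, so Rania controls Ardent.
Rania holds 60% of Halcyon, so Rania controls Halcyon.
Rania holds 52% of Crestway, so Rania controls Crestway.
Ardent and Crestway together hold 81% + 19% = 100% of Juniper, so Rania controls Juniper.
Crestway holds 55% of Orbis, so Rania controls Orbis.
In Selkirk, Rania's side holds only 20%, not > 25%.
So Rania does not control Selkirk.

No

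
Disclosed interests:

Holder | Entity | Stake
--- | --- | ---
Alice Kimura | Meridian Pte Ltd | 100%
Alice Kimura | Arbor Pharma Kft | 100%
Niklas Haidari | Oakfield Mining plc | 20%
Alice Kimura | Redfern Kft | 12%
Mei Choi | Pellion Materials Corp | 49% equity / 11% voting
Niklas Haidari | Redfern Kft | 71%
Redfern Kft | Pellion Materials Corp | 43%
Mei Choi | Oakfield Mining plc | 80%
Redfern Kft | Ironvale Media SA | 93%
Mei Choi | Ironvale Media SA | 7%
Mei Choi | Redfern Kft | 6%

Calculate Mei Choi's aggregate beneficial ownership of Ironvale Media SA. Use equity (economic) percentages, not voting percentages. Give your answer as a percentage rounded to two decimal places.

Mei reaches Ironvale along 2 paths.
Direct stake: 7% = 7%.
Via Redfern: 6% × 93% = 5.58%.
Total: 7% + 5.58% = 12.58%.

12.58%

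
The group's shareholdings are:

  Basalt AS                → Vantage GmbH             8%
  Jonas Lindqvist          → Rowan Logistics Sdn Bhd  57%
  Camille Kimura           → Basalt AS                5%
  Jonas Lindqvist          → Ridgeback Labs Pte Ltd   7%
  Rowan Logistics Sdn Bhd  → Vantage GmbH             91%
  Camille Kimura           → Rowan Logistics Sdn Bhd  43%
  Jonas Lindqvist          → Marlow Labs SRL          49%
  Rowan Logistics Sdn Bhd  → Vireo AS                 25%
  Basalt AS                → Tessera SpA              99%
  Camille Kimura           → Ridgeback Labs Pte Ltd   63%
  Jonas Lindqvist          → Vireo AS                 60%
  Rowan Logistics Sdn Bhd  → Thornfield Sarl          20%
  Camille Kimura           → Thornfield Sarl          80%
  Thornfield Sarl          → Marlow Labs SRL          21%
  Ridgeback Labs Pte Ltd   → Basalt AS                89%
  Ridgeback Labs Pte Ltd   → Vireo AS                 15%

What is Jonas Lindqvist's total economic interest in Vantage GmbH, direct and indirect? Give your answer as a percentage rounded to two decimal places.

Jonas reaches Vantage along 2 paths.
Via Ridgeback → Basalt: 7% × 89% × 8% = 0.4984%.
Via Rowan: 57% × 91% = 51.87%.
Total: 0.4984% + 51.87% = 52.3684%.
Rounded: 52.37%.

52.37%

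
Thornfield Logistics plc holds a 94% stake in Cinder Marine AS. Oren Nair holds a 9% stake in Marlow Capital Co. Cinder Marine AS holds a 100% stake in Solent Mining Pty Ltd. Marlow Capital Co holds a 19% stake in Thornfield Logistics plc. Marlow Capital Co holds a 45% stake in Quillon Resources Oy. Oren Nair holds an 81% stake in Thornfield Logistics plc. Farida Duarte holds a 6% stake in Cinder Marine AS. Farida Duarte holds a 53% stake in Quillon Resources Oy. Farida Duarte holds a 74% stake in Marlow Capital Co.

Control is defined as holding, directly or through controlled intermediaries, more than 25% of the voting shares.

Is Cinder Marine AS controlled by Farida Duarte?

No

Farida holds 74% of Marlow, so Farida controls Marlow.
Farida and Marlow together hold 53% + 45% = 98% of Quillon, so Farida controls Quillon.
In Cinder, Farida's side holds only 6%, not > 25%.
So Farida does not control Cinder.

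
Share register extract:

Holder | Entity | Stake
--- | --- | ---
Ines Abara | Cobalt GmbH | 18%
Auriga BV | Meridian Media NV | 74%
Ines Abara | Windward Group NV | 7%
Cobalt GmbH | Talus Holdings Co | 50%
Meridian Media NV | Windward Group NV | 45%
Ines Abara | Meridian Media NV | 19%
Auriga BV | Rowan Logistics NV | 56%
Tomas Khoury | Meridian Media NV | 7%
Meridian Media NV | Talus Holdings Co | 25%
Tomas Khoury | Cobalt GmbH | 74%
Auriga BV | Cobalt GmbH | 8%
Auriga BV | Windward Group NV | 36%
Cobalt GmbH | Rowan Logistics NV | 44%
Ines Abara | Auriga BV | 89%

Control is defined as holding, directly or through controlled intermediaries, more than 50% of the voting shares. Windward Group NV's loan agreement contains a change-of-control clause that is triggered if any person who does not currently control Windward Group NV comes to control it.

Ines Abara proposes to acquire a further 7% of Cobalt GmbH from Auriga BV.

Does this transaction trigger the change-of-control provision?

No

The purchase adds only to Ines's holdings (Auriga's stake shrinks), so Ines is the only person who could newly come to control Windward.
Ines holds 89% of Auriga, so Ines controls Auriga.
Auriga and Ines together hold 74% + 19% = 93% of Meridian, so Ines controls Meridian.
Ines and Meridian and Auriga together hold 7% + 45% + 36% = 88% of Windward, so Ines controls Windward.
So Ines already controls Windward before the transaction.
After the purchase, Ines's direct stake in Cobalt rises to 18% + 7% = 25%, and Auriga's stake falls to 1%.
Ines controlled Windward already, so this is not a new person acquiring control; every other person's position is unchanged or reduced.
No new person acquires control, so the clause is not triggered.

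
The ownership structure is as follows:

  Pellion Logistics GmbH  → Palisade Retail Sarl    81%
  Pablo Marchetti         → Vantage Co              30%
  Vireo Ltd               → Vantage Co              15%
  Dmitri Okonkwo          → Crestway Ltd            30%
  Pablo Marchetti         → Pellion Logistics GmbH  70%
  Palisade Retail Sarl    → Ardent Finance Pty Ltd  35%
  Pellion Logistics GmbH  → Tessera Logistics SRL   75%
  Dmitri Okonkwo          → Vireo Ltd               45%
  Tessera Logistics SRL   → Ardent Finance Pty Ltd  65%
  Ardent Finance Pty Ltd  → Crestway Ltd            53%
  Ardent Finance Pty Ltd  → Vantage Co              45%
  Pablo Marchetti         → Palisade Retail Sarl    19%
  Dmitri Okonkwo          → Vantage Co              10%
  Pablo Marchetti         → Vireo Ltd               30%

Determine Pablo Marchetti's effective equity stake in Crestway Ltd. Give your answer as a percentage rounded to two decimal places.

Pablo reaches Crestway along 3 paths.
Via Palisade → Ardent: 19% × 35% × 53% = 3.5245%.
Via Pellion → Palisade → Ardent: 70% × 81% × 35% × 53% = 10.51785%.
Via Pellion → Tessera → Ardent: 70% × 75% × 65% × 53% = 18.08625%.
Total: 3.5245% + 10.51785% + 18.08625% = 32.1286%.
Rounded: 32.13%.

32.13%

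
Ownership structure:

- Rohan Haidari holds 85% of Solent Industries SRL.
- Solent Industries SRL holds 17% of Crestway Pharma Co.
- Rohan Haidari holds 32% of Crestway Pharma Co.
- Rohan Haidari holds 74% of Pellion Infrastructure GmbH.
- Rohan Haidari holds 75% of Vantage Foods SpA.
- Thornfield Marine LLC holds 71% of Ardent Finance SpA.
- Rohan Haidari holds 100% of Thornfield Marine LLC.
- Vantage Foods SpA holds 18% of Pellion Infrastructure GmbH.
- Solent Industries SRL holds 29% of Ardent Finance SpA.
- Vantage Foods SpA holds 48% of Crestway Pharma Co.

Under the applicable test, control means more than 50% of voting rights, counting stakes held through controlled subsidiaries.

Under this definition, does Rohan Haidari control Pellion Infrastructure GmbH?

Rohan holds 75% of Vantage, so Rohan controls Vantage.
Rohan and Vantage together hold 74% + 18% = 92% of Pellion, so Rohan controls Pellion.

Yes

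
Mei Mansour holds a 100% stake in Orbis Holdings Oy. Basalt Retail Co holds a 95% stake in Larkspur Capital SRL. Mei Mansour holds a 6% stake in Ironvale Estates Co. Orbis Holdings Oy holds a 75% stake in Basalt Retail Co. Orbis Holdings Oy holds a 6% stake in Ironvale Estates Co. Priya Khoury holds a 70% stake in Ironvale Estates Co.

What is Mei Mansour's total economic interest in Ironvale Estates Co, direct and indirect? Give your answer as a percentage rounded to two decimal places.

12.00%

Mei reaches Ironvale along 2 paths.
Direct stake: 6% = 6%.
Via Orbis: 100% × 6% = 6%.
Total: 6% + 6% = 12%.
Rounded: 12.00%.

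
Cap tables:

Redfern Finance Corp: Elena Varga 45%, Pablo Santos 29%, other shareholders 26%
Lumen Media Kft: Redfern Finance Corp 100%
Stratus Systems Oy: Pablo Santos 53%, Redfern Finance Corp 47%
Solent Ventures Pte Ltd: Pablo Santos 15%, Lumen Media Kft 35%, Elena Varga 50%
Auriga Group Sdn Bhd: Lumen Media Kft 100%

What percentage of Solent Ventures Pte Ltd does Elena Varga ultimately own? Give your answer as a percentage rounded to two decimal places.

Elena reaches Solent along 2 paths.
Via Redfern → Lumen: 45% × 100% × 35% = 15.75%.
Direct stake: 50% = 50%.
Total: 15.75% + 50% = 65.75%.

65.75%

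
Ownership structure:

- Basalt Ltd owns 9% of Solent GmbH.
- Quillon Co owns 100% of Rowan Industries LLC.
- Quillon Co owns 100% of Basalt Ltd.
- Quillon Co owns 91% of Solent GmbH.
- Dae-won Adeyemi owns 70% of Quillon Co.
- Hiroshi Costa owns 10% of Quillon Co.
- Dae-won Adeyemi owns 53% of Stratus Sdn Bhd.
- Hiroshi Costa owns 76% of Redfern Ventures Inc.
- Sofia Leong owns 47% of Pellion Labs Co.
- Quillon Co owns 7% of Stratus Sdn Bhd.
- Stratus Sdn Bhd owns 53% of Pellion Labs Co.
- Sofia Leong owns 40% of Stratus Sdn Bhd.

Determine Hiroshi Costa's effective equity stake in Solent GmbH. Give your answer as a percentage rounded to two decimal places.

10.00%

Hiroshi reaches Solent along 2 paths.
Via Quillon → Basalt: 10% × 100% × 9% = 0.9%.
Via Quillon: 10% × 91% = 9.1%.
Total: 0.9% + 9.1% = 10%.
Rounded: 10.00%.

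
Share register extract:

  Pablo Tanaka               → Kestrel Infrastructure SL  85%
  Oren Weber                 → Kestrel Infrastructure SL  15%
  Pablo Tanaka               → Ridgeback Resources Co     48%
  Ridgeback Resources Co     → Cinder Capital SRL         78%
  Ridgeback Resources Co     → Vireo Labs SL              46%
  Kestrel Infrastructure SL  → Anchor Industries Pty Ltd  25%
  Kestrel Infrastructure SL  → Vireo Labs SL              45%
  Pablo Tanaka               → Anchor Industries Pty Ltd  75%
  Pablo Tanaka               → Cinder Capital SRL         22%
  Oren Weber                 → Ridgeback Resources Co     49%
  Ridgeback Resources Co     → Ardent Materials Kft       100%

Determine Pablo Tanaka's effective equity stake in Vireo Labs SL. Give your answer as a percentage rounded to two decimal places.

Pablo reaches Vireo along 2 paths.
Via Kestrel: 85% × 45% = 38.25%.
Via Ridgeback: 48% × 46% = 22.08%.
Total: 38.25% + 22.08% = 60.33%.

60.33%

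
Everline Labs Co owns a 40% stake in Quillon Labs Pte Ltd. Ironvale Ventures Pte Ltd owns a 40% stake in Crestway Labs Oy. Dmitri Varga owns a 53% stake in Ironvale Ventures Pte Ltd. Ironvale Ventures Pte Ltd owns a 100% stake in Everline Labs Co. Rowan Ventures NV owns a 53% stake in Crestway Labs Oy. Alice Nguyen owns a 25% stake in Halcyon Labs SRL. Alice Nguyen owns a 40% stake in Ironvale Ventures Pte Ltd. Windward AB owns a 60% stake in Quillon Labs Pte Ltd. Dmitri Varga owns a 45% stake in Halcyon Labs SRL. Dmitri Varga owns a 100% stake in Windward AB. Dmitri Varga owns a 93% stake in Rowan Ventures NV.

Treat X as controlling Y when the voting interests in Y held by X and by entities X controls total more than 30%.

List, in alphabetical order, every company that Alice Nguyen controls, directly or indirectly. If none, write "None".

Alice holds 40% of Ironvale, so Alice controls Ironvale.
Ironvale holds 100% of Everline, so Alice controls Everline.
Ironvale holds 40% of Crestway, so Alice controls Crestway.
Everline holds 40% of Quillon, so Alice controls Quillon.
No other company's threshold is met.

Crestway Labs Oy, Everline Labs Co, Ironvale Ventures Pte Ltd, Quillon Labs Pte Ltd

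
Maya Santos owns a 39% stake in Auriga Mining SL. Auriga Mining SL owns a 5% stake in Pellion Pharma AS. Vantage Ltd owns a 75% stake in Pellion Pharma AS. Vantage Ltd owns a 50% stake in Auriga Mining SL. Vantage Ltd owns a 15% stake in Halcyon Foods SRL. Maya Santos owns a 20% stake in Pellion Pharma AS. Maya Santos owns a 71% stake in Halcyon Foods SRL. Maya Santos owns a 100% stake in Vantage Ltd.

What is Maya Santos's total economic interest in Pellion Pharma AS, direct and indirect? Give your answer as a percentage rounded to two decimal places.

Maya reaches Pellion along 4 paths.
Direct stake: 20% = 20%.
Via Vantage: 100% × 75% = 75%.
Via Auriga: 39% × 5% = 1.95%.
Via Vantage → Auriga: 100% × 50% × 5% = 2.5%.
Total: 20% + 75% + 1.95% + 2.5% = 99.45%.

99.45%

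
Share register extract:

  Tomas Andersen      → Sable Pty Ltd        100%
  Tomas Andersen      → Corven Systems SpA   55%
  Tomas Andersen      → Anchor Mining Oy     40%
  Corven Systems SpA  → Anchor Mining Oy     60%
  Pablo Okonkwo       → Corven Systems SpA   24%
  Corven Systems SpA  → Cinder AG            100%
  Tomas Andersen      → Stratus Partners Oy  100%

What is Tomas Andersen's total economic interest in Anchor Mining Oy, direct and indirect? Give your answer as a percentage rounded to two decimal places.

Tomas reaches Anchor along 2 paths.
Via Corven: 55% × 60% = 33%.
Direct stake: 40% = 40%.
Total: 33% + 40% = 73%.
Rounded: 73.00%.

73.00%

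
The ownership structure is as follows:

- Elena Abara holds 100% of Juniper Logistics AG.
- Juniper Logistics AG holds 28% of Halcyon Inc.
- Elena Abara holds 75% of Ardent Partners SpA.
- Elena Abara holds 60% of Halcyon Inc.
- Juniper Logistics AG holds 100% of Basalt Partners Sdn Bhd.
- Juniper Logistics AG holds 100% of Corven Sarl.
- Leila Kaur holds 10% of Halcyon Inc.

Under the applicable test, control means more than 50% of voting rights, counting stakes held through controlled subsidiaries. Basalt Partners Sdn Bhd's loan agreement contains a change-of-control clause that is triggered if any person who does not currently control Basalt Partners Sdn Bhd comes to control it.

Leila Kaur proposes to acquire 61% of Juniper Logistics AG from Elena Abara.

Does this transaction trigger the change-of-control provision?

The purchase adds only to Leila's holdings (Elena's stake shrinks), so Leila is the only person who could newly come to control Basalt.
Leila's largest direct stake is 10% in Halcyon, which does not meet the threshold, so Leila controls no company.
Neither Leila nor any entity Leila controls holds any voting interest in Basalt.
So before the transaction, Leila does not control Basalt.
After the purchase, Leila holds 61% of Juniper directly, and Elena's stake falls to 39%.
Leila holds 61% of Juniper, so Leila controls Juniper.
Juniper holds 100% of Basalt, so Leila controls Basalt.
Leila did not control Basalt before and does after, so the clause is triggered.

Yes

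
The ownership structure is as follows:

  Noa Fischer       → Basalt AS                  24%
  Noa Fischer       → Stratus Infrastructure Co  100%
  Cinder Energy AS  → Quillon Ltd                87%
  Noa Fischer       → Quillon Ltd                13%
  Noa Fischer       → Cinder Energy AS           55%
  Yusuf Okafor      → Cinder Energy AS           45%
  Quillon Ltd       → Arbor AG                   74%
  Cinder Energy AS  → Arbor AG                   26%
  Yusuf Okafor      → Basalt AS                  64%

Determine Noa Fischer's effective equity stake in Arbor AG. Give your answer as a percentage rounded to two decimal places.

59.33%

Noa reaches Arbor along 3 paths.
Via Cinder → Quillon: 55% × 87% × 74% = 35.409%.
Via Quillon: 13% × 74% = 9.62%.
Via Cinder: 55% × 26% = 14.3%.
Total: 35.409% + 9.62% + 14.3% = 59.329%.
Rounded: 59.33%.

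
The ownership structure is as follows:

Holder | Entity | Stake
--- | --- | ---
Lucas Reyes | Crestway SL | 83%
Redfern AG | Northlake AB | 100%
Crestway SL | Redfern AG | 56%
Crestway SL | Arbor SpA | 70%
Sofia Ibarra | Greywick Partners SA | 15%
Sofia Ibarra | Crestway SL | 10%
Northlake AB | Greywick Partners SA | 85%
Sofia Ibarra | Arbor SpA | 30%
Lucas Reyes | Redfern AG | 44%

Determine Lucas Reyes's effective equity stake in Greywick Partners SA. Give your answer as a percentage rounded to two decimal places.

76.91%

Lucas reaches Greywick along 2 paths.
Via Redfern → Northlake: 44% × 100% × 85% = 37.4%.
Via Crestway → Redfern → Northlake: 83% × 56% × 100% × 85% = 39.508%.
Total: 37.4% + 39.508% = 76.908%.
Rounded: 76.91%.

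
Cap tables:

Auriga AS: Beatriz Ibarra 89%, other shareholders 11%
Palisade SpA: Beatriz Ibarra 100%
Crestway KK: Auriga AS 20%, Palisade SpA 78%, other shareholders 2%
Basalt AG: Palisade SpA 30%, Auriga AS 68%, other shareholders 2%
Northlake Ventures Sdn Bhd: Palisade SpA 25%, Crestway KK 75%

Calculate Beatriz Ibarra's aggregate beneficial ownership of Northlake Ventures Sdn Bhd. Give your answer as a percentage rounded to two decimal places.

96.85%

Beatriz reaches Northlake along 3 paths.
Via Palisade: 100% × 25% = 25%.
Via Auriga → Crestway: 89% × 20% × 75% = 13.35%.
Via Palisade → Crestway: 100% × 78% × 75% = 58.5%.
Total: 25% + 13.35% + 58.5% = 96.85%.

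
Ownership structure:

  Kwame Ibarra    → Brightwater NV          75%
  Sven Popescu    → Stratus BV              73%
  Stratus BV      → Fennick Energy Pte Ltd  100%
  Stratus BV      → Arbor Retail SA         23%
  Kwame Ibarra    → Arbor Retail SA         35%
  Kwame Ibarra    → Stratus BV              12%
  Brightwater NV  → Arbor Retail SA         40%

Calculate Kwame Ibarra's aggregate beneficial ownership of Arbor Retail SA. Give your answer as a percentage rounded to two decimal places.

Kwame reaches Arbor along 3 paths.
Via Brightwater: 75% × 40% = 30%.
Direct stake: 35% = 35%.
Via Stratus: 12% × 23% = 2.76%.
Total: 30% + 35% + 2.76% = 67.76%.

67.76%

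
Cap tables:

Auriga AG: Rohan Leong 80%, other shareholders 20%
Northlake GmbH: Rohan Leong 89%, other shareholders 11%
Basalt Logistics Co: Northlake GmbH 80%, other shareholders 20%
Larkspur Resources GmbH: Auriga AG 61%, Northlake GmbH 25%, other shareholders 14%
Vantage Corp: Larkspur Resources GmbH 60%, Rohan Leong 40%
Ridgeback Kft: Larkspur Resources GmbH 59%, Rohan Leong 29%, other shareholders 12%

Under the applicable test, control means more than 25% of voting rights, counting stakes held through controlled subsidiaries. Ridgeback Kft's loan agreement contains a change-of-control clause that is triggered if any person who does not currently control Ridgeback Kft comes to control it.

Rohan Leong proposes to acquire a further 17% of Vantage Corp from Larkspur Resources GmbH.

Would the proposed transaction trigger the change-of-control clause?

The purchase adds only to Rohan's holdings (Larkspur's stake shrinks), so Rohan is the only person who could newly come to control Ridgeback.
Rohan holds 89% of Northlake, so Rohan controls Northlake.
Rohan holds 80% of Auriga, so Rohan controls Auriga.
Auriga and Northlake together hold 61% + 25% = 86% of Larkspur, so Rohan controls Larkspur.
Larkspur and Rohan together hold 59% + 29% = 88% of Ridgeback, so Rohan controls Ridgeback.
So Rohan already controls Ridgeback before the transaction.
After the purchase, Rohan's direct stake in Vantage rises to 40% + 17% = 57%, and Larkspur's stake falls to 43%.
Rohan controlled Ridgeback already, so this is not a new person acquiring control; every other person's position is unchanged or reduced.
No new person acquires control, so the clause is not triggered.

No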